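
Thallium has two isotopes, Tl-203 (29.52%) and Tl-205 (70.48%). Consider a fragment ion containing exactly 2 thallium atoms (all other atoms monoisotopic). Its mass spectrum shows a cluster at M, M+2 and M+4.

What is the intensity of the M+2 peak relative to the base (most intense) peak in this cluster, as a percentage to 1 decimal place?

(0.2952 + 0.7048)^2 gives M 0.0871, M+2 0.4161, M+4 0.4967; the largest is M+4.
P(M+4) = C(2,2) × 0.2952^0 × 0.7048^2 = 1 × 1.0000 × 0.49674304 = 0.496743 (base)
P(M+2) = C(2,1) × 0.2952^1 × 0.7048^1 = 2 × 0.2952 × 0.7048 = 0.416114
Relative intensity = 0.416114 / 0.496743 × 100 = 83.8

83.8%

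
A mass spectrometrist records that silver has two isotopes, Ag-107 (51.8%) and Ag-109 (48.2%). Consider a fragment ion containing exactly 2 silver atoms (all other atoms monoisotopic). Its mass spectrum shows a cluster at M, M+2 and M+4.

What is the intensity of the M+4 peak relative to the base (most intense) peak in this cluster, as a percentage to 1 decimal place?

46.5%

Binomial terms of (0.518 + 0.482)^2: M 0.2683, M+2 0.4994, M+4 0.2323 → M+2 is the base peak.
P(M+2) = C(2,1) × 0.518^1 × 0.482^1 = 2 × 0.5180 × 0.4820 = 0.499352 (base)
P(M+4) = C(2,2) × 0.518^0 × 0.482^2 = 1 × 1.0000 × 0.232324 = 0.232324
Relative intensity = 0.232324 / 0.499352 × 100 = 46.5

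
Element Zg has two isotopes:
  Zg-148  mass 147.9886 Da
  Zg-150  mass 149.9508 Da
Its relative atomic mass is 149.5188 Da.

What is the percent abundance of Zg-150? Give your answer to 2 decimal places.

77.98%

Writing the weighted mean with unknown fraction x of Zg-148:
147.9886·x + 149.9508·(1 − x) = 149.5188
(147.9886 − 149.9508)·x = 149.5188 − 149.9508
x = -0.4320 / -1.9622 = 0.22016 → 22.02% Zg-148, 77.98% Zg-150.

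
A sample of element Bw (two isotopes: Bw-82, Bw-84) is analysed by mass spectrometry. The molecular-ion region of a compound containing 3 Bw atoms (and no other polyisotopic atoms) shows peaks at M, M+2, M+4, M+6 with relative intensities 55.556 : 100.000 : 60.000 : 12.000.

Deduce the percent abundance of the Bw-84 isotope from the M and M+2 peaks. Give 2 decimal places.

37.50%

If p is the fraction of Bw that is Bw-82, then I(M+2)/I(M) = [C(3,1)·p^2·(1−p)] / p^3 = 3·(1−p)/p = 100.000/55.556 = 1.8000
(1−p)/p = 1.8000/3 = 0.6000  ⇒  p = 1/(1 + 0.6000) = 0.6250
Bw-82: 62.50%, Bw-84: 37.50%.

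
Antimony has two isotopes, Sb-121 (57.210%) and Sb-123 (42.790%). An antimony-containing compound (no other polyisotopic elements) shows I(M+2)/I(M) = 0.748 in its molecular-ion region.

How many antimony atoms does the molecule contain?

For n independent Sb atoms, I(M+2)/I(M) = n · (abundance Sb-123) / (abundance Sb-121) = n · 0.42790/0.57210.
n = 0.748 × 0.57210/0.42790 = 1.00 ≈ 1

1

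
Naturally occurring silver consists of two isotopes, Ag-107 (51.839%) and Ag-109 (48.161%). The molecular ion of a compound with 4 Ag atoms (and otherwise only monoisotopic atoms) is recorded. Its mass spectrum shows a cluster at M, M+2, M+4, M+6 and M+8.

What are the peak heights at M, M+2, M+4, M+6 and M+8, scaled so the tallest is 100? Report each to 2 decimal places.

19.31 : 71.76 : 100.00 : 61.94 : 14.39

The 4 Ag atoms are independent, so intensities follow the terms of (0.51839 + 0.48161)^4.
P(M) = 0.51839^4 = 0.072215
P(M+2) = 4 × 0.51839^3 × 0.48161^1 = 0.268365
P(M+4) = 6 × 0.51839^2 × 0.48161^2 = 0.373986
P(M+6) = 4 × 0.51839^1 × 0.48161^3 = 0.231634
P(M+8) = 0.48161^4 = 0.053800
The M+4 peak is largest (0.373986); scaling to 100 gives 19.31 : 71.76 : 100.00 : 61.94 : 14.39.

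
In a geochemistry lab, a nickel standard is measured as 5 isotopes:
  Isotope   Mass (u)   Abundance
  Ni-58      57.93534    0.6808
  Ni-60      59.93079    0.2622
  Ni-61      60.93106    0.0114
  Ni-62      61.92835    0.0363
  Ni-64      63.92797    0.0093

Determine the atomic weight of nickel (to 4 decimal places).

58.6934 u

The abundance-weighted mean is 0.6808 × 57.93534 + 0.2622 × 59.93079 + 0.0114 × 60.93106 + 0.0363 × 61.92835 + 0.0093 × 63.92797
= 39.442379 + 15.713853 + 0.694614 + 2.247999 + 0.594530 = 58.693375 u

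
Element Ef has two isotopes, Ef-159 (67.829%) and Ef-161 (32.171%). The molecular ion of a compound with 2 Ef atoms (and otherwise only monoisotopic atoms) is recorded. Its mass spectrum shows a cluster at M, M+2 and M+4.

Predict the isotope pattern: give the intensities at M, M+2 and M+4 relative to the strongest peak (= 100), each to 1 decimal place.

Expanding (0.67829 + 0.32171)^2:
P(M) = 0.67829^2 = 0.460077
P(M+2) = 2 × 0.67829^1 × 0.32171^1 = 0.436425
P(M+4) = 0.32171^2 = 0.103497
The M peak is largest (0.460077); scaling to 100 gives 100.0 : 94.9 : 22.5.

100.0 : 94.9 : 22.5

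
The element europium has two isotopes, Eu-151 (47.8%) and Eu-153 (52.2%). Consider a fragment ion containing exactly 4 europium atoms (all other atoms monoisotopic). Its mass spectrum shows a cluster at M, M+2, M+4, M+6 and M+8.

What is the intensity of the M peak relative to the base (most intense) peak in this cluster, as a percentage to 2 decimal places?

13.98%

Term probabilities: M 0.0522, M+2 0.2280, M+4 0.3735, M+6 0.2720, M+8 0.0742. Base peak = M+4.
P(M+4) = C(4,2) × 0.478^2 × 0.522^2 = 6 × 0.228484 × 0.272484 = 0.373549 (base)
P(M) = C(4,0) × 0.478^4 × 0.522^0 = 1 × 0.05220494 × 1.0000 = 0.052205
Relative intensity = 0.052205 / 0.373549 × 100 = 13.98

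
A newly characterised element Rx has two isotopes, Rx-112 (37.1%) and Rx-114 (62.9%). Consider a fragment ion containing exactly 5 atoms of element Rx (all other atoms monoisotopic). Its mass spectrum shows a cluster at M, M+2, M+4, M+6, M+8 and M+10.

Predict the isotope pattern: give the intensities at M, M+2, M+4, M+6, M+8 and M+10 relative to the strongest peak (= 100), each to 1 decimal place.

Expanding (0.371 + 0.629)^5:
P(M) = 0.371^5 = 0.007029
P(M+2) = 5 × 0.371^4 × 0.629^1 = 0.059582
P(M+4) = 10 × 0.371^3 × 0.629^2 = 0.202033
P(M+6) = 10 × 0.371^2 × 0.629^3 = 0.342531
P(M+8) = 5 × 0.371^1 × 0.629^4 = 0.290366
P(M+10) = 0.629^5 = 0.098459
The M+6 peak is largest (0.342531); scaling to 100 gives 2.1 : 17.4 : 59.0 : 100.0 : 84.8 : 28.7.

2.1 : 17.4 : 59.0 : 100.0 : 84.8 : 28.7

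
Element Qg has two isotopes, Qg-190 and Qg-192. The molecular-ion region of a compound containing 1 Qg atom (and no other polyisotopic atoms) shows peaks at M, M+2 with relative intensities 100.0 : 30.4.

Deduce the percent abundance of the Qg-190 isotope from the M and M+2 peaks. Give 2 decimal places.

Let p = fractional abundance of Qg-190. I(M+2)/I(M) = [C(1,1)·p^0·(1−p)] / p^1 = 1·(1−p)/p = 30.4/100.0 = 0.3040
(1−p)/p = 0.3040/1 = 0.3040  ⇒  p = 1/(1 + 0.3040) = 0.7669
Qg-190: 76.69%, Qg-192: 23.31%.

76.69%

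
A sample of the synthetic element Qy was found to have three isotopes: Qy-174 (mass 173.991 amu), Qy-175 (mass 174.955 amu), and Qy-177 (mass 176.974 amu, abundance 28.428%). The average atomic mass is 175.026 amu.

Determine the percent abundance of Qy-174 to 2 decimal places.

Let x and y be the fractions of Qy-174 and Qy-175. Then x + y = 1 − 0.28428 = 0.71572 and 173.991x + 174.955y = 175.026 − 0.28428×176.974 = 124.71583128.
Substituting: 173.991x + 174.955(0.71572 − x) = 124.71583128
(173.991 − 174.955)x = -0.50296132  ⇒  x = 0.52174, y = 0.19398
Qy-174: 52.17%, Qy-175: 19.40%.

52.17%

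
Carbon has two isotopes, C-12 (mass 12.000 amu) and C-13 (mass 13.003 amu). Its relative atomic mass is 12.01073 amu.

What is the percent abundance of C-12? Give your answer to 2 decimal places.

98.93%

With x = fraction of C-12 (so C-13 is 1 − x):
12.000·x + 13.003·(1 − x) = 12.01073
(12.000 − 13.003)·x = 12.01073 − 13.003
x = -0.99227 / -1.003 = 0.98930 → 98.93% C-12, 1.07% C-13.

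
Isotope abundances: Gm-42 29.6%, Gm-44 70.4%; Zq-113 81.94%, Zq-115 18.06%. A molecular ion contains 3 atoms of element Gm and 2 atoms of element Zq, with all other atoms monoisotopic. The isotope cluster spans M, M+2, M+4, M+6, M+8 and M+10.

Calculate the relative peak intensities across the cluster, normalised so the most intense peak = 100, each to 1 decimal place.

Element Gm pattern (n=3): 0.02593434 : 0.18504499 : 0.44010701 : 0.34891366
Element Zq pattern (n=2): 0.67141636 : 0.29596728 : 0.03261636
Convolve the two distributions (both contribute in 2-u steps):
  M: 0.02593434×0.67141636 = 0.017413
  M+2: 0.02593434×0.29596728 + 0.18504499×0.67141636 = 0.131918
  M+4: 0.02593434×0.03261636 + 0.18504499×0.29596728 + 0.44010701×0.67141636 = 0.351108
  M+6: 0.18504499×0.03261636 + 0.44010701×0.29596728 + 0.34891366×0.67141636 = 0.370559
  M+8: 0.44010701×0.03261636 + 0.34891366×0.29596728 = 0.117622
  M+10: 0.34891366×0.03261636 = 0.011380
Scale to base peak (0.370559) = 100: 4.7 : 35.6 : 94.8 : 100.0 : 31.7 : 3.1

4.7 : 35.6 : 94.8 : 100.0 : 31.7 : 3.1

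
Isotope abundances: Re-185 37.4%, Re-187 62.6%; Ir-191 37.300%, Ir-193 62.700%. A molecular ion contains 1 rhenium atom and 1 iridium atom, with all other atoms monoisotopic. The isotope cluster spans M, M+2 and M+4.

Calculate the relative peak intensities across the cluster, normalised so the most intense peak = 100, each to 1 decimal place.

Rhenium pattern (n=1): 0.3740 : 0.6260
Iridium pattern (n=1): 0.3730 : 0.6270
Convolve the two distributions (both contribute in 2-u steps):
  M: 0.3740×0.3730 = 0.139502
  M+2: 0.3740×0.6270 + 0.6260×0.3730 = 0.467996
  M+4: 0.6260×0.6270 = 0.392502
Scale to base peak (0.467996) = 100: 29.8 : 100.0 : 83.9

29.8 : 100.0 : 83.9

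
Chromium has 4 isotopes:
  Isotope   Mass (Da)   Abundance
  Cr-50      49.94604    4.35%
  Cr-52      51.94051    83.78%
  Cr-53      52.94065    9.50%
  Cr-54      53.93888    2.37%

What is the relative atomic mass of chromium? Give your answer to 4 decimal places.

51.9961 Da

Ar = Σ fᵢ·mᵢ = 0.0435 × 49.94604 + 0.8378 × 51.94051 + 0.0950 × 52.94065 + 0.0237 × 53.93888
= 2.172653 + 43.515759 + 5.029362 + 1.278351 = 51.996125 Da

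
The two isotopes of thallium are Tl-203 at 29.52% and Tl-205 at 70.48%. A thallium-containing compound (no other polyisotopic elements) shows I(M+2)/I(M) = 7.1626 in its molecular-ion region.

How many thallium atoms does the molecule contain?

3

The M+2/M ratio from n Tl atoms is n · q/p = n · 0.7048/0.2952.
n = 7.1626 × 0.2952/0.7048 = 3.00 ≈ 3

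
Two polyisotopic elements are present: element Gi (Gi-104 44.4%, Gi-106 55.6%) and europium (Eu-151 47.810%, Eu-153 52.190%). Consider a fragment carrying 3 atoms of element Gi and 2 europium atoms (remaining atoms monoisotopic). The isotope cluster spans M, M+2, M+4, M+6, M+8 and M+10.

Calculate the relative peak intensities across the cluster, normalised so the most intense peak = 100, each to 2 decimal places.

Element Gi pattern (n=3): 0.08752838 : 0.32882285 : 0.41176915 : 0.17187962
Europium pattern (n=2): 0.22857961 : 0.49904078 : 0.27237961
Convolve the two distributions (both contribute in 2-u steps):
  M: 0.08752838×0.22857961 = 0.020007
  M+2: 0.08752838×0.49904078 + 0.32882285×0.22857961 = 0.118842
  M+4: 0.08752838×0.27237961 + 0.32882285×0.49904078 + 0.41176915×0.22857961 = 0.282059
  M+6: 0.32882285×0.27237961 + 0.41176915×0.49904078 + 0.17187962×0.22857961 = 0.334342
  M+8: 0.41176915×0.27237961 + 0.17187962×0.49904078 = 0.197932
  M+10: 0.17187962×0.27237961 = 0.046817
Scale to base peak (0.334342) = 100: 5.98 : 35.55 : 84.36 : 100.00 : 59.20 : 14.00

5.98 : 35.55 : 84.36 : 100.00 : 59.20 : 14.00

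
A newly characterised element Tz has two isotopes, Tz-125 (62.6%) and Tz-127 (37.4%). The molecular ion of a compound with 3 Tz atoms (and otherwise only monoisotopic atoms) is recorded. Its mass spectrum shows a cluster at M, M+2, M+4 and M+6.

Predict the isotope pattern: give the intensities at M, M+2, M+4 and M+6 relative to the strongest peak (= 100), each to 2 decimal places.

55.79 : 100.00 : 59.74 : 11.90

The 3 Tz atoms are independent, so intensities follow the terms of (0.626 + 0.374)^3.
P(M) = 0.626^3 = 0.245314
P(M+2) = 3 × 0.626^2 × 0.374^1 = 0.439685
P(M+4) = 3 × 0.626^1 × 0.374^2 = 0.262687
P(M+6) = 0.374^3 = 0.052314
The M+2 peak is largest (0.439685); scaling to 100 gives 55.79 : 100.00 : 59.74 : 11.90.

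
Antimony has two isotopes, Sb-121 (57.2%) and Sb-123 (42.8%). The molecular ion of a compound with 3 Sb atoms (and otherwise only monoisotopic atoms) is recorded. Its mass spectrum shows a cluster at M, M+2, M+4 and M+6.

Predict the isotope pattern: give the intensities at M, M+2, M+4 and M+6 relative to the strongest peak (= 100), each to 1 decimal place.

Each Sb atom is independently Sb-121 (p = 0.572) or Sb-123 (q = 0.428); the cluster is the binomial expansion (p + q)^3.
P(M) = 0.572^3 = 0.187149
P(M+2) = 3 × 0.572^2 × 0.428^1 = 0.420104
P(M+4) = 3 × 0.572^1 × 0.428^2 = 0.314344
P(M+6) = 0.428^3 = 0.078403
The M+2 peak is largest (0.420104); scaling to 100 gives 44.5 : 100.0 : 74.8 : 18.7.

44.5 : 100.0 : 74.8 : 18.7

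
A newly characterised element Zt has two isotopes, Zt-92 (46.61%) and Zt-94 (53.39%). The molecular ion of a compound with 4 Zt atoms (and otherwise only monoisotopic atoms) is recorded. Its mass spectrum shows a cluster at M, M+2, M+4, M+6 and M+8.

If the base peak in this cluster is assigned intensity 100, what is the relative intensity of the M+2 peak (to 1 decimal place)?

58.2

Binomial terms of (0.4661 + 0.5339)^4: M 0.0472, M+2 0.2163, M+4 0.3716, M+6 0.2837, M+8 0.0813 → M+4 is the base peak.
P(M+4) = C(4,2) × 0.4661^2 × 0.5339^2 = 6 × 0.21724921 × 0.28504921 = 0.371560 (base)
P(M+2) = C(4,1) × 0.4661^3 × 0.5339^1 = 4 × 0.10125986 × 0.5339 = 0.216251
Relative intensity = 0.216251 / 0.371560 × 100 = 58.2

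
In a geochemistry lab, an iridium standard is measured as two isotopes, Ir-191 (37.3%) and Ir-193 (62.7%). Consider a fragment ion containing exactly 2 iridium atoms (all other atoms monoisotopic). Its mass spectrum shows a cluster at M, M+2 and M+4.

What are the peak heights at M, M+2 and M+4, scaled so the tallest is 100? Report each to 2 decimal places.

Expanding (0.373 + 0.627)^2:
P(M) = 0.373^2 = 0.139129
P(M+2) = 2 × 0.373^1 × 0.627^1 = 0.467742
P(M+4) = 0.627^2 = 0.393129
The M+2 peak is largest (0.467742); scaling to 100 gives 29.74 : 100.00 : 84.05.

29.74 : 100.00 : 84.05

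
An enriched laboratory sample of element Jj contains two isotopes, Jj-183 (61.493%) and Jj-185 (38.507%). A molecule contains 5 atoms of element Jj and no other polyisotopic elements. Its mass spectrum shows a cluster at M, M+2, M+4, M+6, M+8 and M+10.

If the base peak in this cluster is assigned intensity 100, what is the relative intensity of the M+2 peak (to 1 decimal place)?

Term probabilities: M 0.0879, M+2 0.2753, M+4 0.3448, M+6 0.2159, M+8 0.0676, M+10 0.0085. Base peak = M+4.
P(M+4) = C(5,2) × 0.61493^3 × 0.38507^2 = 10 × 0.23252896 × 0.1482789 = 0.344791 (base)
P(M+2) = C(5,1) × 0.61493^4 × 0.38507^1 = 5 × 0.14298903 × 0.38507 = 0.275304
Relative intensity = 0.275304 / 0.344791 × 100 = 79.8

79.8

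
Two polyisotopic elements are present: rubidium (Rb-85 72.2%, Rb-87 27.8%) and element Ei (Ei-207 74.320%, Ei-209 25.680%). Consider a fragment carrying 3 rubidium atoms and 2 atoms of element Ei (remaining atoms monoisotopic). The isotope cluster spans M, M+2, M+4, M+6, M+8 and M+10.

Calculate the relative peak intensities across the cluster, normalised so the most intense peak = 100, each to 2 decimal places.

Rubidium pattern (n=3): 0.37636705 : 0.43475086 : 0.16739714 : 0.02148495
Element Ei pattern (n=2): 0.55234624 : 0.38170752 : 0.06594624
Convolve the two distributions (both contribute in 2-u steps):
  M: 0.37636705×0.55234624 = 0.207885
  M+2: 0.37636705×0.38170752 + 0.43475086×0.55234624 = 0.383795
  M+4: 0.37636705×0.06594624 + 0.43475086×0.38170752 + 0.16739714×0.55234624 = 0.283229
  M+6: 0.43475086×0.06594624 + 0.16739714×0.38170752 + 0.02148495×0.55234624 = 0.104434
  M+8: 0.16739714×0.06594624 + 0.02148495×0.38170752 = 0.019240
  M+10: 0.02148495×0.06594624 = 0.001417
Scale to base peak (0.383795) = 100: 54.17 : 100.00 : 73.80 : 27.21 : 5.01 : 0.37

54.17 : 100.00 : 73.80 : 27.21 : 5.01 : 0.37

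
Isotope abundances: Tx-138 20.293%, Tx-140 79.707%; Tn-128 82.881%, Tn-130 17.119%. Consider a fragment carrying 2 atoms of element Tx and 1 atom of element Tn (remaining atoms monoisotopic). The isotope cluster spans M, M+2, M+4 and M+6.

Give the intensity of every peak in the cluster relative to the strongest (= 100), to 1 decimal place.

5.9 : 47.3 : 100.0 : 18.7

Element Tx pattern (n=2): 0.04118058 : 0.32349883 : 0.63532058
Element Tn pattern (n=1): 0.82881 : 0.17119
Convolve the two distributions (both contribute in 2-u steps):
  M: 0.04118058×0.82881 = 0.034131
  M+2: 0.04118058×0.17119 + 0.32349883×0.82881 = 0.275169
  M+4: 0.32349883×0.17119 + 0.63532058×0.82881 = 0.581940
  M+6: 0.63532058×0.17119 = 0.108761
Scale to base peak (0.581940) = 100: 5.9 : 47.3 : 100.0 : 18.7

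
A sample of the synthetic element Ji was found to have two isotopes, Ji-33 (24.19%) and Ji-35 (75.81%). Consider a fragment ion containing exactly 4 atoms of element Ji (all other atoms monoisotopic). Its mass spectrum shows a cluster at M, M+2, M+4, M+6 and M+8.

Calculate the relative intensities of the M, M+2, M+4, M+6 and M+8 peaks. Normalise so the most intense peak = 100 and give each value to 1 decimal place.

0.8 : 10.2 : 47.9 : 100.0 : 78.3

Expanding (0.2419 + 0.7581)^4:
P(M) = 0.2419^4 = 0.003424
P(M+2) = 4 × 0.2419^3 × 0.7581^1 = 0.042923
P(M+4) = 6 × 0.2419^2 × 0.7581^2 = 0.201779
P(M+6) = 4 × 0.2419^1 × 0.7581^3 = 0.421575
P(M+8) = 0.7581^4 = 0.330298
The M+6 peak is largest (0.421575); scaling to 100 gives 0.8 : 10.2 : 47.9 : 100.0 : 78.3.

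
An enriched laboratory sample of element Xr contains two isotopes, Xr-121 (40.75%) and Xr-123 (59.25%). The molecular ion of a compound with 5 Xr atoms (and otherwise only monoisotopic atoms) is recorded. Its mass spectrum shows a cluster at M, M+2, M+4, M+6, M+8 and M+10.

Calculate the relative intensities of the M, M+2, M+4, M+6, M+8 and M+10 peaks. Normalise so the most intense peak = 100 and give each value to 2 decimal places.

Expanding (0.4075 + 0.5925)^5:
P(M) = 0.4075^5 = 0.011237
P(M+2) = 5 × 0.4075^4 × 0.5925^1 = 0.081690
P(M+4) = 10 × 0.4075^3 × 0.5925^2 = 0.237552
P(M+6) = 10 × 0.4075^2 × 0.5925^3 = 0.345398
P(M+8) = 5 × 0.4075^1 × 0.5925^4 = 0.251102
P(M+10) = 0.5925^5 = 0.073020
The M+6 peak is largest (0.345398); scaling to 100 gives 3.25 : 23.65 : 68.78 : 100.00 : 72.70 : 21.14.

3.25 : 23.65 : 68.78 : 100.00 : 72.70 : 21.14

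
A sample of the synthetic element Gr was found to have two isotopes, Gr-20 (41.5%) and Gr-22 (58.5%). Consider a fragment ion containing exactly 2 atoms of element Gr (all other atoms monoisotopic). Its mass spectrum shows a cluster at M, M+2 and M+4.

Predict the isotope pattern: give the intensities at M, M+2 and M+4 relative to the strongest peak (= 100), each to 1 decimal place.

35.5 : 100.0 : 70.5

Expanding (0.415 + 0.585)^2:
P(M) = 0.415^2 = 0.172225
P(M+2) = 2 × 0.415^1 × 0.585^1 = 0.485550
P(M+4) = 0.585^2 = 0.342225
The M+2 peak is largest (0.485550); scaling to 100 gives 35.5 : 100.0 : 70.5.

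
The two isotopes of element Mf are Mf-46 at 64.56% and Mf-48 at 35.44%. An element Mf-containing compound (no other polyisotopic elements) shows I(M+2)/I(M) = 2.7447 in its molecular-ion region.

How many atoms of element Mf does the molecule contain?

With n Mf atoms, P(M+2)/P(M) = C(n,1)·p^(n−1)q / p^n = n·q/p = n · 0.3544/0.6456.
n = 2.7447 × 0.6456/0.3544 = 5.00 ≈ 5

5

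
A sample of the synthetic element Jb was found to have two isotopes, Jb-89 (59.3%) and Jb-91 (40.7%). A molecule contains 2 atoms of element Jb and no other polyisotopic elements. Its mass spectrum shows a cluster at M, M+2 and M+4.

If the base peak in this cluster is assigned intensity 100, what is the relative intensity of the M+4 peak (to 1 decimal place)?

(0.593 + 0.407)^2 gives M 0.3516, M+2 0.4827, M+4 0.1656; the largest is M+2.
P(M+2) = C(2,1) × 0.593^1 × 0.407^1 = 2 × 0.5930 × 0.4070 = 0.482702 (base)
P(M+4) = C(2,2) × 0.593^0 × 0.407^2 = 1 × 1.0000 × 0.165649 = 0.165649
Relative intensity = 0.165649 / 0.482702 × 100 = 34.3

34.3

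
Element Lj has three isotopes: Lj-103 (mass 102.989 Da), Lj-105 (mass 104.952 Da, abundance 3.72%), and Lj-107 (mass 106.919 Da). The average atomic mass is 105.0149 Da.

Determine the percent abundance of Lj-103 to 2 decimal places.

46.59%

Let x and y be the fractions of Lj-103 and Lj-107. Then x + y = 1 − 0.0372 = 0.9628 and 102.989x + 106.919y = 105.0149 − 0.0372×104.952 = 101.1106856.
Substituting: 102.989x + 106.919(0.9628 − x) = 101.1106856
(102.989 − 106.919)x = -1.8309276  ⇒  x = 0.46588, y = 0.49692
Lj-103: 46.59%, Lj-107: 49.69%.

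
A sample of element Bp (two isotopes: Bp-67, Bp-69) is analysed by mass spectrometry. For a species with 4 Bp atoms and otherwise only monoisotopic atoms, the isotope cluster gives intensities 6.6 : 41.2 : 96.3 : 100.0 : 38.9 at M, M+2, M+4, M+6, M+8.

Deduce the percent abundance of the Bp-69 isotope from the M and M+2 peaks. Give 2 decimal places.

60.95%

If p is the fraction of Bp that is Bp-67, then I(M+2)/I(M) = [C(4,1)·p^3·(1−p)] / p^4 = 4·(1−p)/p = 41.2/6.6 = 6.2424
(1−p)/p = 6.2424/4 = 1.5606  ⇒  p = 1/(1 + 1.5606) = 0.3905
Bp-67: 39.05%, Bp-69: 60.95%.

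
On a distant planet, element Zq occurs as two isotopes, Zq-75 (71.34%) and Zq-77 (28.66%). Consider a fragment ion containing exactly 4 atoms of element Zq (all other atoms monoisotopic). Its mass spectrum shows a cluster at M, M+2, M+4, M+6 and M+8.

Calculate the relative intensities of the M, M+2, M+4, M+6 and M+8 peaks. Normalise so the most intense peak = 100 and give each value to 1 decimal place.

62.2 : 100.0 : 60.3 : 16.1 : 1.6

Expanding (0.7134 + 0.2866)^4:
P(M) = 0.7134^4 = 0.259019
P(M+2) = 4 × 0.7134^3 × 0.2866^1 = 0.416232
P(M+4) = 6 × 0.7134^2 × 0.2866^2 = 0.250824
P(M+6) = 4 × 0.7134^1 × 0.2866^3 = 0.067177
P(M+8) = 0.2866^4 = 0.006747
The M+2 peak is largest (0.416232); scaling to 100 gives 62.2 : 100.0 : 60.3 : 16.1 : 1.6.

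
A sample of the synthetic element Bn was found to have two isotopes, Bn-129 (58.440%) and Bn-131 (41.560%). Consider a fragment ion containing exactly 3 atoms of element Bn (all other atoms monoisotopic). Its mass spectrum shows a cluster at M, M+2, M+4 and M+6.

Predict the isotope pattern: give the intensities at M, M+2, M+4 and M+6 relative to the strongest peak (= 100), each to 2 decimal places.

The 3 Bn atoms are independent, so intensities follow the terms of (0.58440 + 0.41560)^3.
P(M) = 0.58440^3 = 0.199586
P(M+2) = 3 × 0.58440^2 × 0.41560^1 = 0.425811
P(M+4) = 3 × 0.58440^1 × 0.41560^2 = 0.302819
P(M+6) = 0.41560^3 = 0.071784
The M+2 peak is largest (0.425811); scaling to 100 gives 46.87 : 100.00 : 71.12 : 16.86.

46.87 : 100.00 : 71.12 : 16.86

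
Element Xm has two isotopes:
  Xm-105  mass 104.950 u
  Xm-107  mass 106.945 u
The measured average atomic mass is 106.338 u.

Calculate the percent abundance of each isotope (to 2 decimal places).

Let x be the fractional abundance of Xm-105; then Xm-107 has abundance 1 − x.
104.950·x + 106.945·(1 − x) = 106.338
(104.950 − 106.945)·x = 106.338 − 106.945
x = -0.607 / -1.995 = 0.30426 → 30.43% Xm-105, 69.57% Xm-107.

Xm-105: 30.43%, Xm-107: 69.57%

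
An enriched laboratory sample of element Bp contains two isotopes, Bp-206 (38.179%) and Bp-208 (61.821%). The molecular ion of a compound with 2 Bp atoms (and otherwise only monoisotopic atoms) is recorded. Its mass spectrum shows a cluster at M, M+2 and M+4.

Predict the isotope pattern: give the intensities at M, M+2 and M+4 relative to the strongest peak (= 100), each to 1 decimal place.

Each Bp atom is independently Bp-206 (p = 0.38179) or Bp-208 (q = 0.61821); the cluster is the binomial expansion (p + q)^2.
P(M) = 0.38179^2 = 0.145764
P(M+2) = 2 × 0.38179^1 × 0.61821^1 = 0.472053
P(M+4) = 0.61821^2 = 0.382184
The M+2 peak is largest (0.472053); scaling to 100 gives 30.9 : 100.0 : 81.0.

30.9 : 100.0 : 81.0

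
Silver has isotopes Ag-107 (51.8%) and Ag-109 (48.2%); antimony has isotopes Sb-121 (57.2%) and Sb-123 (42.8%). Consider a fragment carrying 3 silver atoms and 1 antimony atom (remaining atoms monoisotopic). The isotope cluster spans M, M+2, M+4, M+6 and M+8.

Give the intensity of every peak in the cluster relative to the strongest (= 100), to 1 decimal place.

21.3 : 75.5 : 100.0 : 58.7 : 12.9

Silver pattern (n=3): 0.13899183 : 0.3879965 : 0.3610315 : 0.11198017
Antimony pattern (n=1): 0.5720 : 0.4280
Convolve the two distributions (both contribute in 2-u steps):
  M: 0.13899183×0.5720 = 0.079503
  M+2: 0.13899183×0.4280 + 0.3879965×0.5720 = 0.281423
  M+4: 0.3879965×0.4280 + 0.3610315×0.5720 = 0.372573
  M+6: 0.3610315×0.4280 + 0.11198017×0.5720 = 0.218574
  M+8: 0.11198017×0.4280 = 0.047928
Scale to base peak (0.372573) = 100: 21.3 : 75.5 : 100.0 : 58.7 : 12.9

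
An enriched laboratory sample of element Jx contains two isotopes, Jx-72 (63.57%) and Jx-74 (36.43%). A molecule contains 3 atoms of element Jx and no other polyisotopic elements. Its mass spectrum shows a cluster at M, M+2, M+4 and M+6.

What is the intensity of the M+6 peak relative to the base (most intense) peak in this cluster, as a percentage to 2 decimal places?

Term probabilities: M 0.2569, M+2 0.4417, M+4 0.2531, M+6 0.0483. Base peak = M+2.
P(M+2) = C(3,1) × 0.6357^2 × 0.3643^1 = 3 × 0.40411449 × 0.3643 = 0.441657 (base)
P(M+6) = C(3,3) × 0.6357^0 × 0.3643^3 = 1 × 1.0000 × 0.04834789 = 0.048348
Relative intensity = 0.048348 / 0.441657 × 100 = 10.95

10.95%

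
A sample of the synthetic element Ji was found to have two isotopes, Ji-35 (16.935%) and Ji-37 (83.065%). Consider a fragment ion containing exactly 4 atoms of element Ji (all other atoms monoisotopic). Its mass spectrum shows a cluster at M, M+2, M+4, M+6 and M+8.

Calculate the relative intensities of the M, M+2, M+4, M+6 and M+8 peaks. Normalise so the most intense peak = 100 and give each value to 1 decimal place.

Each Ji atom is independently Ji-35 (p = 0.16935) or Ji-37 (q = 0.83065); the cluster is the binomial expansion (p + q)^4.
P(M) = 0.16935^4 = 0.000823
P(M+2) = 4 × 0.16935^3 × 0.83065^1 = 0.016137
P(M+4) = 6 × 0.16935^2 × 0.83065^2 = 0.118729
P(M+6) = 4 × 0.16935^1 × 0.83065^3 = 0.388239
P(M+8) = 0.83065^4 = 0.476072
The M+8 peak is largest (0.476072); scaling to 100 gives 0.2 : 3.4 : 24.9 : 81.6 : 100.0.

0.2 : 3.4 : 24.9 : 81.6 : 100.0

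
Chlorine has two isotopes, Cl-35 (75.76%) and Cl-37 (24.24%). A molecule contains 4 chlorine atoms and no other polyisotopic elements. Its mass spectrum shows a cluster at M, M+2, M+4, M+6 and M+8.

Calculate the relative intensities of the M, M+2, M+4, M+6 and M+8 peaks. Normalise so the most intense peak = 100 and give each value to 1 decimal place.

78.1 : 100.0 : 48.0 : 10.2 : 0.8

The 4 Cl atoms are independent, so intensities follow the terms of (0.7576 + 0.2424)^4.
P(M) = 0.7576^4 = 0.329428
P(M+2) = 4 × 0.7576^3 × 0.2424^1 = 0.421612
P(M+4) = 6 × 0.7576^2 × 0.2424^2 = 0.202347
P(M+6) = 4 × 0.7576^1 × 0.2424^3 = 0.043162
P(M+8) = 0.2424^4 = 0.003452
The M+2 peak is largest (0.421612); scaling to 100 gives 78.1 : 100.0 : 48.0 : 10.2 : 0.8.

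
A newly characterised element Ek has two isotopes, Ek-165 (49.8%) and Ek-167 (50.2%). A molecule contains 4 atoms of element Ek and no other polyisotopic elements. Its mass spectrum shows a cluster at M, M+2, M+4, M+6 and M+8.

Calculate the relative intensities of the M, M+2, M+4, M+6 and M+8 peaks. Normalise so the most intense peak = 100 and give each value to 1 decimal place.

16.4 : 66.1 : 100.0 : 67.2 : 16.9

Each Ek atom is independently Ek-165 (p = 0.498) or Ek-167 (q = 0.502); the cluster is the binomial expansion (p + q)^4.
P(M) = 0.498^4 = 0.061506
P(M+2) = 4 × 0.498^3 × 0.502^1 = 0.248000
P(M+4) = 6 × 0.498^2 × 0.502^2 = 0.374988
P(M+6) = 4 × 0.498^1 × 0.502^3 = 0.252000
P(M+8) = 0.502^4 = 0.063506
The M+4 peak is largest (0.374988); scaling to 100 gives 16.4 : 66.1 : 100.0 : 67.2 : 16.9.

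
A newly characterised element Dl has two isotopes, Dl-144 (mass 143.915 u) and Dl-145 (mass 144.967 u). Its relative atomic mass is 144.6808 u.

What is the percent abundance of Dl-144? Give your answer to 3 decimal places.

With x = fraction of Dl-144 (so Dl-145 is 1 − x):
143.915·x + 144.967·(1 − x) = 144.6808
(143.915 − 144.967)·x = 144.6808 − 144.967
x = -0.2862 / -1.052 = 0.27205 → 27.205% Dl-144, 72.795% Dl-145.

27.205%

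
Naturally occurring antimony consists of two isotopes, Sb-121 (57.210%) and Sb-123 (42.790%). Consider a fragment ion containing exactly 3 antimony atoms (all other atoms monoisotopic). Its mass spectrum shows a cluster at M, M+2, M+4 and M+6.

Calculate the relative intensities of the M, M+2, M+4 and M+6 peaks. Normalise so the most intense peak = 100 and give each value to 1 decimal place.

44.6 : 100.0 : 74.8 : 18.6

Each Sb atom is independently Sb-121 (p = 0.57210) or Sb-123 (q = 0.42790); the cluster is the binomial expansion (p + q)^3.
P(M) = 0.57210^3 = 0.187247
P(M+2) = 3 × 0.57210^2 × 0.42790^1 = 0.420153
P(M+4) = 3 × 0.57210^1 × 0.42790^2 = 0.314252
P(M+6) = 0.42790^3 = 0.078348
The M+2 peak is largest (0.420153); scaling to 100 gives 44.6 : 100.0 : 74.8 : 18.6.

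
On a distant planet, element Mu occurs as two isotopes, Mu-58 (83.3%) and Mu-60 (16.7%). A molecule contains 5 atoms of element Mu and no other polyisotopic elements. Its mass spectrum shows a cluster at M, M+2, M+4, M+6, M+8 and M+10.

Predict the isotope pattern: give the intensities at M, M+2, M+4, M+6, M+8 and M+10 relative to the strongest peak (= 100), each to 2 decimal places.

Expanding (0.833 + 0.167)^5:
P(M) = 0.833^5 = 0.401074
P(M+2) = 5 × 0.833^4 × 0.167^1 = 0.402037
P(M+4) = 10 × 0.833^3 × 0.167^2 = 0.161201
P(M+6) = 10 × 0.833^2 × 0.167^3 = 0.032318
P(M+8) = 5 × 0.833^1 × 0.167^4 = 0.003240
P(M+10) = 0.167^5 = 0.000130
The M+2 peak is largest (0.402037); scaling to 100 gives 99.76 : 100.00 : 40.10 : 8.04 : 0.81 : 0.03.

99.76 : 100.00 : 40.10 : 8.04 : 0.81 : 0.03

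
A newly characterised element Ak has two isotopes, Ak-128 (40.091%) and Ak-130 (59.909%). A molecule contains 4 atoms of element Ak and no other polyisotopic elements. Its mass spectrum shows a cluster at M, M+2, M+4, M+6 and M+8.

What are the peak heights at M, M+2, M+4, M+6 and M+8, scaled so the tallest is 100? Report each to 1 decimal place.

The 4 Ak atoms are independent, so intensities follow the terms of (0.40091 + 0.59909)^4.
P(M) = 0.40091^4 = 0.025834
P(M+2) = 4 × 0.40091^3 × 0.59909^1 = 0.154416
P(M+4) = 6 × 0.40091^2 × 0.59909^2 = 0.346122
P(M+6) = 4 × 0.40091^1 × 0.59909^3 = 0.344813
P(M+8) = 0.59909^4 = 0.128816
The M+4 peak is largest (0.346122); scaling to 100 gives 7.5 : 44.6 : 100.0 : 99.6 : 37.2.

7.5 : 44.6 : 100.0 : 99.6 : 37.2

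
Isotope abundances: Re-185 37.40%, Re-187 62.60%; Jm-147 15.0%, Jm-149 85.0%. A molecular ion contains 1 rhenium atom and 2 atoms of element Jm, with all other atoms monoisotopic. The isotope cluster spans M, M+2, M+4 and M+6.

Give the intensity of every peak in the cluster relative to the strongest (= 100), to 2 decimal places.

Rhenium pattern (n=1): 0.3740 : 0.6260
Element Jm pattern (n=2): 0.0225 : 0.2550 : 0.7225
Convolve the two distributions (both contribute in 2-u steps):
  M: 0.3740×0.0225 = 0.008415
  M+2: 0.3740×0.2550 + 0.6260×0.0225 = 0.109455
  M+4: 0.3740×0.7225 + 0.6260×0.2550 = 0.429845
  M+6: 0.6260×0.7225 = 0.452285
Scale to base peak (0.452285) = 100: 1.86 : 24.20 : 95.04 : 100.00

1.86 : 24.20 : 95.04 : 100.00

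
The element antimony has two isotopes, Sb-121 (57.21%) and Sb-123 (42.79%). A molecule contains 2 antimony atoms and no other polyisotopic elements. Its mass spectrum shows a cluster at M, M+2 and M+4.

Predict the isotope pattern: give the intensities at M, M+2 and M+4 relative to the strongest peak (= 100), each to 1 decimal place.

66.8 : 100.0 : 37.4

The 2 Sb atoms are independent, so intensities follow the terms of (0.5721 + 0.4279)^2.
P(M) = 0.5721^2 = 0.327298
P(M+2) = 2 × 0.5721^1 × 0.4279^1 = 0.489603
P(M+4) = 0.4279^2 = 0.183098
The M+2 peak is largest (0.489603); scaling to 100 gives 66.8 : 100.0 : 37.4.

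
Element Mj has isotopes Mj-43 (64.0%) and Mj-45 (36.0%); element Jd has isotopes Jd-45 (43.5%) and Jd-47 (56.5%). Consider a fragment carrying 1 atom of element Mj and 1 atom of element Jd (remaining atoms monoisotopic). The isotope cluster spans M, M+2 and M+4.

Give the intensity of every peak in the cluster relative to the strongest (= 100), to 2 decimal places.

53.72 : 100.00 : 39.25

Element Mj pattern (n=1): 0.6400 : 0.3600
Element Jd pattern (n=1): 0.4350 : 0.5650
Convolve the two distributions (both contribute in 2-u steps):
  M: 0.6400×0.4350 = 0.278400
  M+2: 0.6400×0.5650 + 0.3600×0.4350 = 0.518200
  M+4: 0.3600×0.5650 = 0.203400
Scale to base peak (0.518200) = 100: 53.72 : 100.00 : 39.25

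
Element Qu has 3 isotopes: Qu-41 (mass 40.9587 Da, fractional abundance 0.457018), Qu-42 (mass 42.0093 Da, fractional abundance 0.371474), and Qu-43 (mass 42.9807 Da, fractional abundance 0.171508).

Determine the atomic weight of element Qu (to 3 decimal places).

41.696 Da

Weight each isotope mass by its fractional abundance: 0.457018 × 40.9587 + 0.371474 × 42.0093 + 0.171508 × 42.9807
= 18.71886 + 15.60536 + 7.37153 = 41.69575 Da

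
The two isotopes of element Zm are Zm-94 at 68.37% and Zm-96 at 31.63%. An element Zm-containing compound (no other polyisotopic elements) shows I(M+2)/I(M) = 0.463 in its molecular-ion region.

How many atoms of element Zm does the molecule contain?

For n independent Zm atoms, I(M+2)/I(M) = n · (abundance Zm-96) / (abundance Zm-94) = n · 0.3163/0.6837.
n = 0.463 × 0.6837/0.3163 = 1.00 ≈ 1

1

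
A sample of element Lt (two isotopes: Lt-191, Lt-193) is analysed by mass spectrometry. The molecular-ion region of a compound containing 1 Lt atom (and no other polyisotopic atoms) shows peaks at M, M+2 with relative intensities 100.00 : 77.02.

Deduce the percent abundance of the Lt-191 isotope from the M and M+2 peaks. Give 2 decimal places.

56.49%

If p is the fraction of Lt that is Lt-191, then I(M+2)/I(M) = [C(1,1)·p^0·(1−p)] / p^1 = 1·(1−p)/p = 77.02/100.00 = 0.7702
(1−p)/p = 0.7702/1 = 0.7702  ⇒  p = 1/(1 + 0.7702) = 0.5649
Lt-191: 56.49%, Lt-193: 43.51%.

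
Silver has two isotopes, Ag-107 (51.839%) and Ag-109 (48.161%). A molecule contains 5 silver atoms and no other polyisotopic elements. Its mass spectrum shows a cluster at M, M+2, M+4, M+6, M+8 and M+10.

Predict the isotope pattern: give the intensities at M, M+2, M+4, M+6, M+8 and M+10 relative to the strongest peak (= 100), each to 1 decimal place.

11.6 : 53.8 : 100.0 : 92.9 : 43.2 : 8.0

The 5 Ag atoms are independent, so intensities follow the terms of (0.51839 + 0.48161)^5.
P(M) = 0.51839^5 = 0.037435
P(M+2) = 5 × 0.51839^4 × 0.48161^1 = 0.173897
P(M+4) = 10 × 0.51839^3 × 0.48161^2 = 0.323118
P(M+6) = 10 × 0.51839^2 × 0.48161^3 = 0.300192
P(M+8) = 5 × 0.51839^1 × 0.48161^4 = 0.139447
P(M+10) = 0.48161^5 = 0.025911
The M+4 peak is largest (0.323118); scaling to 100 gives 11.6 : 53.8 : 100.0 : 92.9 : 43.2 : 8.0.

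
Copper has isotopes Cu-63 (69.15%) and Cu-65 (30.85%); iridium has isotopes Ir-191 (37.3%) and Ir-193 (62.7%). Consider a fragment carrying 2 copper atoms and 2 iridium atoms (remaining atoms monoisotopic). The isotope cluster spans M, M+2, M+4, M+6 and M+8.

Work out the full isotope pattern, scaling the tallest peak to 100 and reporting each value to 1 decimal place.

Copper pattern (n=2): 0.47817225 : 0.4266555 : 0.09517225
Iridium pattern (n=2): 0.139129 : 0.467742 : 0.393129
Convolve the two distributions (both contribute in 2-u steps):
  M: 0.47817225×0.139129 = 0.066528
  M+2: 0.47817225×0.467742 + 0.4266555×0.139129 = 0.283021
  M+4: 0.47817225×0.393129 + 0.4266555×0.467742 + 0.09517225×0.139129 = 0.400789
  M+6: 0.4266555×0.393129 + 0.09517225×0.467742 = 0.212247
  M+8: 0.09517225×0.393129 = 0.037415
Scale to base peak (0.400789) = 100: 16.6 : 70.6 : 100.0 : 53.0 : 9.3

16.6 : 70.6 : 100.0 : 53.0 : 9.3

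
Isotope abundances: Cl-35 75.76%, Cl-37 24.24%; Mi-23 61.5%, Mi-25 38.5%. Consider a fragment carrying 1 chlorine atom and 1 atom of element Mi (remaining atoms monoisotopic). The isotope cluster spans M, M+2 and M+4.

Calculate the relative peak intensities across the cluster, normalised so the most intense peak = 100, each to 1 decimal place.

Chlorine pattern (n=1): 0.7576 : 0.2424
Element Mi pattern (n=1): 0.6150 : 0.3850
Convolve the two distributions (both contribute in 2-u steps):
  M: 0.7576×0.6150 = 0.465924
  M+2: 0.7576×0.3850 + 0.2424×0.6150 = 0.440752
  M+4: 0.2424×0.3850 = 0.093324
Scale to base peak (0.465924) = 100: 100.0 : 94.6 : 20.0

100.0 : 94.6 : 20.0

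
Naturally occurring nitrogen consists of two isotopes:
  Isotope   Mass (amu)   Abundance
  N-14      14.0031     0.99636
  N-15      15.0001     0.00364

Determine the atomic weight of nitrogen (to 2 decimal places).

14.01 amu

Ar = Σ fᵢ·mᵢ = 0.99636 × 14.0031 + 0.00364 × 15.0001
= 13.95213 + 0.05460 = 14.00673 amu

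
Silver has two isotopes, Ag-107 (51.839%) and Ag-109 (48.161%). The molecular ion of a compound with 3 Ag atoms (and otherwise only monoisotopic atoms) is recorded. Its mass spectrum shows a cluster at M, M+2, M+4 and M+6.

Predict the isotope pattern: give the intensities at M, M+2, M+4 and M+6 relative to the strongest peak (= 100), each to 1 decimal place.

35.9 : 100.0 : 92.9 : 28.8

The 3 Ag atoms are independent, so intensities follow the terms of (0.51839 + 0.48161)^3.
P(M) = 0.51839^3 = 0.139306
P(M+2) = 3 × 0.51839^2 × 0.48161^1 = 0.388267
P(M+4) = 3 × 0.51839^1 × 0.48161^2 = 0.360719
P(M+6) = 0.48161^3 = 0.111709
The M+2 peak is largest (0.388267); scaling to 100 gives 35.9 : 100.0 : 92.9 : 28.8.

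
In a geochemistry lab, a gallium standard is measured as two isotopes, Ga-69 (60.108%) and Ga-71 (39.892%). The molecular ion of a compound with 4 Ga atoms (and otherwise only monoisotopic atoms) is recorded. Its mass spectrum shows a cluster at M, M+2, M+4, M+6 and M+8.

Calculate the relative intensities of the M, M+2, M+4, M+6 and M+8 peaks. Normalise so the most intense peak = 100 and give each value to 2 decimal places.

37.67 : 100.00 : 99.55 : 44.05 : 7.31

The 4 Ga atoms are independent, so intensities follow the terms of (0.60108 + 0.39892)^4.
P(M) = 0.60108^4 = 0.130536
P(M+2) = 4 × 0.60108^3 × 0.39892^1 = 0.346531
P(M+4) = 6 × 0.60108^2 × 0.39892^2 = 0.344975
P(M+6) = 4 × 0.60108^1 × 0.39892^3 = 0.152633
P(M+8) = 0.39892^4 = 0.025325
The M+2 peak is largest (0.346531); scaling to 100 gives 37.67 : 100.00 : 99.55 : 44.05 : 7.31.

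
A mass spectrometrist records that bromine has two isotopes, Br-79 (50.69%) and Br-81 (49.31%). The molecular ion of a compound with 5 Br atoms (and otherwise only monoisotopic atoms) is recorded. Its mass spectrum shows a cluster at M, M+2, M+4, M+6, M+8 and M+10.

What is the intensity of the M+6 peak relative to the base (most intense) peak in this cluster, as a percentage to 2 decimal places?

97.28%

Binomial terms of (0.5069 + 0.4931)^5: M 0.0335, M+2 0.1628, M+4 0.3167, M+6 0.3081, M+8 0.1498, M+10 0.0292 → M+4 is the base peak.
P(M+4) = C(5,2) × 0.5069^3 × 0.4931^2 = 10 × 0.13024674 × 0.24314761 = 0.316692 (base)
P(M+6) = C(5,3) × 0.5069^2 × 0.4931^3 = 10 × 0.25694761 × 0.11989609 = 0.308070
Relative intensity = 0.308070 / 0.316692 × 100 = 97.28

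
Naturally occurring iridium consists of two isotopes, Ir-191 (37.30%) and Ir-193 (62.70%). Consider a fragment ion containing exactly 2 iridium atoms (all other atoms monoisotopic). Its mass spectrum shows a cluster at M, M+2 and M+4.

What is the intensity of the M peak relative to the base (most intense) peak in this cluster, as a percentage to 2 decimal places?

29.74%

Binomial terms of (0.3730 + 0.6270)^2: M 0.1391, M+2 0.4677, M+4 0.3931 → M+2 is the base peak.
P(M+2) = C(2,1) × 0.3730^1 × 0.6270^1 = 2 × 0.3730 × 0.6270 = 0.467742 (base)
P(M) = C(2,0) × 0.3730^2 × 0.6270^0 = 1 × 0.139129 × 1.0000 = 0.139129
Relative intensity = 0.139129 / 0.467742 × 100 = 29.74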